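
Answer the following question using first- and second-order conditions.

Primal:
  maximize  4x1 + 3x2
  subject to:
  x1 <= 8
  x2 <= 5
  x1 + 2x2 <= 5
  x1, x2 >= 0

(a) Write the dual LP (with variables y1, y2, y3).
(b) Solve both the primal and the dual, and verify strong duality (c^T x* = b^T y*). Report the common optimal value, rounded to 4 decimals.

The standard primal-dual pair for 'max c^T x s.t. A x <= b, x >= 0' is:
  Dual:  min b^T y  s.t.  A^T y >= c,  y >= 0.

So the dual LP is:
  minimize  8y1 + 5y2 + 5y3
  subject to:
    y1 + y3 >= 4
    y2 + 2y3 >= 3
    y1, y2, y3 >= 0

Solving the primal: x* = (5, 0).
  primal value c^T x* = 20.
Solving the dual: y* = (0, 0, 4).
  dual value b^T y* = 20.
Strong duality: c^T x* = b^T y*. Confirmed.

20


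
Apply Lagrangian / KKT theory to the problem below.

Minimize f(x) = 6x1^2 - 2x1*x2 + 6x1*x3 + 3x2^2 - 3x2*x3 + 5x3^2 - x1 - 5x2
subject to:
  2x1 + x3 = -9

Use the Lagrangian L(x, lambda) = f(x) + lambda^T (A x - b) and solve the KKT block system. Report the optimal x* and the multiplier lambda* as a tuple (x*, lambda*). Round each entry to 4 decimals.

Form the Lagrangian:
  L(x, lambda) = (1/2) x^T Q x + c^T x + lambda^T (A x - b)
Stationarity (grad_x L = 0): Q x + c + A^T lambda = 0.
Primal feasibility: A x = b.

This gives the KKT block system:
  [ Q   A^T ] [ x     ]   [-c ]
  [ A    0  ] [ lambda ] = [ b ]

Solving the linear system:
  x*      = (-4.3553, -0.7632, -0.2895)
  lambda* = (26.7368)
  f(x*)   = 124.4013

x* = (-4.3553, -0.7632, -0.2895), lambda* = (26.7368)


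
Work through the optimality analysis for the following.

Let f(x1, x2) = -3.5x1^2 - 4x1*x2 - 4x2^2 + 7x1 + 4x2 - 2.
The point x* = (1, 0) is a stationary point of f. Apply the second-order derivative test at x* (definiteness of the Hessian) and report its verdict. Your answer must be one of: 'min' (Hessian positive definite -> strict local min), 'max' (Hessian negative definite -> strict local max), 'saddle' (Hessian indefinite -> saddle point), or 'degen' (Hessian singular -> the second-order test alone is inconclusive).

Compute the Hessian H = grad^2 f:
  H = [[-7, -4], [-4, -8]]
Verify stationarity: grad f(x*) = H x* + g = (0, 0).
Eigenvalues of H: -11.5311, -3.4689.
Both eigenvalues < 0, so H is negative definite -> x* is a strict local max.

max


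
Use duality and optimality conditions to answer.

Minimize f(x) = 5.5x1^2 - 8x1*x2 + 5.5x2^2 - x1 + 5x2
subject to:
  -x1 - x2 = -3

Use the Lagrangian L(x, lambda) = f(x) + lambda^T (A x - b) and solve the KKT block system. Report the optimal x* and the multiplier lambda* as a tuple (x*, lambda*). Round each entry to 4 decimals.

Form the Lagrangian:
  L(x, lambda) = (1/2) x^T Q x + c^T x + lambda^T (A x - b)
Stationarity (grad_x L = 0): Q x + c + A^T lambda = 0.
Primal feasibility: A x = b.

This gives the KKT block system:
  [ Q   A^T ] [ x     ]   [-c ]
  [ A    0  ] [ lambda ] = [ b ]

Solving the linear system:
  x*      = (1.6579, 1.3421)
  lambda* = (6.5)
  f(x*)   = 12.2763

x* = (1.6579, 1.3421), lambda* = (6.5)


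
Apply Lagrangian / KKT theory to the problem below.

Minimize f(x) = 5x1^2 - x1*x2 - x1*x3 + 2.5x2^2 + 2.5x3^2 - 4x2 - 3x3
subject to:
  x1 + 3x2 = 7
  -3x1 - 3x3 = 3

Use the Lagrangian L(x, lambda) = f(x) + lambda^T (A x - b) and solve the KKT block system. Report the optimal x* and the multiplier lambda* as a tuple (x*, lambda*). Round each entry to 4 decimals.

Form the Lagrangian:
  L(x, lambda) = (1/2) x^T Q x + c^T x + lambda^T (A x - b)
Stationarity (grad_x L = 0): Q x + c + A^T lambda = 0.
Primal feasibility: A x = b.

This gives the KKT block system:
  [ Q   A^T ] [ x     ]   [-c ]
  [ A    0  ] [ lambda ] = [ b ]

Solving the linear system:
  x*      = (-0.2256, 2.4085, -0.7744)
  lambda* = (-2.7561, -2.2154)
  f(x*)   = 9.314

x* = (-0.2256, 2.4085, -0.7744), lambda* = (-2.7561, -2.2154)


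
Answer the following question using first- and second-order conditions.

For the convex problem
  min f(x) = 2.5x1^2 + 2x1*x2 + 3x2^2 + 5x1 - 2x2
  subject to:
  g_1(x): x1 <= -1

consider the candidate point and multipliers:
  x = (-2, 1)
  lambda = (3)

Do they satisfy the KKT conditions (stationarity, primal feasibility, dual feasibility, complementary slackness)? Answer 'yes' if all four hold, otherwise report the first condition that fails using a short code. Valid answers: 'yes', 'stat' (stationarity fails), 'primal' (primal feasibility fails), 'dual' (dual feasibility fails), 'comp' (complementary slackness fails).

Gradient of f: grad f(x) = Q x + c = (-3, 0)
Constraint values g_i(x) = a_i^T x - b_i:
  g_1((-2, 1)) = -1
Stationarity residual: grad f(x) + sum_i lambda_i a_i = (0, 0)
  -> stationarity OK
Primal feasibility (all g_i <= 0): OK
Dual feasibility (all lambda_i >= 0): OK
Complementary slackness (lambda_i * g_i(x) = 0 for all i): FAILS

Verdict: the first failing condition is complementary_slackness -> comp.

comp


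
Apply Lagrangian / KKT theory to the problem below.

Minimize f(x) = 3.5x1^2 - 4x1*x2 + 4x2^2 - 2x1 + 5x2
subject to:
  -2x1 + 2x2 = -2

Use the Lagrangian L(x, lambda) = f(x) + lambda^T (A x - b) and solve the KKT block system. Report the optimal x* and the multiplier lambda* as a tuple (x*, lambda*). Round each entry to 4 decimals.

Form the Lagrangian:
  L(x, lambda) = (1/2) x^T Q x + c^T x + lambda^T (A x - b)
Stationarity (grad_x L = 0): Q x + c + A^T lambda = 0.
Primal feasibility: A x = b.

This gives the KKT block system:
  [ Q   A^T ] [ x     ]   [-c ]
  [ A    0  ] [ lambda ] = [ b ]

Solving the linear system:
  x*      = (0.1429, -0.8571)
  lambda* = (1.2143)
  f(x*)   = -1.0714

x* = (0.1429, -0.8571), lambda* = (1.2143)


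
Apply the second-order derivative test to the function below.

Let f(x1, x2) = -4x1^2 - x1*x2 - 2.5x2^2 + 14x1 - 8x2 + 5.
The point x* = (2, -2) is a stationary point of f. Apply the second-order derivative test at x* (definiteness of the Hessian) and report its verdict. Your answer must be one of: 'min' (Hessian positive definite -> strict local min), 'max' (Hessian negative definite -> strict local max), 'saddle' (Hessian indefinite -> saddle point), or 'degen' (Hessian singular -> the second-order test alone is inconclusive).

Compute the Hessian H = grad^2 f:
  H = [[-8, -1], [-1, -5]]
Verify stationarity: grad f(x*) = H x* + g = (0, 0).
Eigenvalues of H: -8.3028, -4.6972.
Both eigenvalues < 0, so H is negative definite -> x* is a strict local max.

max


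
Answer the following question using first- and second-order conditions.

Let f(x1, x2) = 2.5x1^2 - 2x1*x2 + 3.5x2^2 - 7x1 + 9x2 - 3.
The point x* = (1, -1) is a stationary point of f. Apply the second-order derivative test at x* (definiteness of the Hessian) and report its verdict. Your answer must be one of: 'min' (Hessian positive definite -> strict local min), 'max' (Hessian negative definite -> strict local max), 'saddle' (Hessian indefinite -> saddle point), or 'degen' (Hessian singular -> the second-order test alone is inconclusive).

Compute the Hessian H = grad^2 f:
  H = [[5, -2], [-2, 7]]
Verify stationarity: grad f(x*) = H x* + g = (0, 0).
Eigenvalues of H: 3.7639, 8.2361.
Both eigenvalues > 0, so H is positive definite -> x* is a strict local min.

min


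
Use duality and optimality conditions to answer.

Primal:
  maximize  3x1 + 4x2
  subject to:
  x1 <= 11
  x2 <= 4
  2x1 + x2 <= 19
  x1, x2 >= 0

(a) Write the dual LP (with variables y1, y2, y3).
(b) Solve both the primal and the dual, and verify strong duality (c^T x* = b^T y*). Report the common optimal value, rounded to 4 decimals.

The standard primal-dual pair for 'max c^T x s.t. A x <= b, x >= 0' is:
  Dual:  min b^T y  s.t.  A^T y >= c,  y >= 0.

So the dual LP is:
  minimize  11y1 + 4y2 + 19y3
  subject to:
    y1 + 2y3 >= 3
    y2 + y3 >= 4
    y1, y2, y3 >= 0

Solving the primal: x* = (7.5, 4).
  primal value c^T x* = 38.5.
Solving the dual: y* = (0, 2.5, 1.5).
  dual value b^T y* = 38.5.
Strong duality: c^T x* = b^T y*. Confirmed.

38.5


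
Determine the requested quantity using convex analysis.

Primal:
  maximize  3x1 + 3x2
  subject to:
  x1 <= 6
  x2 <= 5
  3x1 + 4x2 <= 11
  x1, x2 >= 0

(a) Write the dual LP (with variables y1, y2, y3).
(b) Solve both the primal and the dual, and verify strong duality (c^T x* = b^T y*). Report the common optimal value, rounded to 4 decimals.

The standard primal-dual pair for 'max c^T x s.t. A x <= b, x >= 0' is:
  Dual:  min b^T y  s.t.  A^T y >= c,  y >= 0.

So the dual LP is:
  minimize  6y1 + 5y2 + 11y3
  subject to:
    y1 + 3y3 >= 3
    y2 + 4y3 >= 3
    y1, y2, y3 >= 0

Solving the primal: x* = (3.6667, 0).
  primal value c^T x* = 11.
Solving the dual: y* = (0, 0, 1).
  dual value b^T y* = 11.
Strong duality: c^T x* = b^T y*. Confirmed.

11


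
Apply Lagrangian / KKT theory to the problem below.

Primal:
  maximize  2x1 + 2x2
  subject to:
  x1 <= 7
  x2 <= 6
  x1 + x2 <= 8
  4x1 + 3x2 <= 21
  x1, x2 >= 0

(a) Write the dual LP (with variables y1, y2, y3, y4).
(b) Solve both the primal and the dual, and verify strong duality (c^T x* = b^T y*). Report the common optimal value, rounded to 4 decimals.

The standard primal-dual pair for 'max c^T x s.t. A x <= b, x >= 0' is:
  Dual:  min b^T y  s.t.  A^T y >= c,  y >= 0.

So the dual LP is:
  minimize  7y1 + 6y2 + 8y3 + 21y4
  subject to:
    y1 + y3 + 4y4 >= 2
    y2 + y3 + 3y4 >= 2
    y1, y2, y3, y4 >= 0

Solving the primal: x* = (0.75, 6).
  primal value c^T x* = 13.5.
Solving the dual: y* = (0, 0.5, 0, 0.5).
  dual value b^T y* = 13.5.
Strong duality: c^T x* = b^T y*. Confirmed.

13.5


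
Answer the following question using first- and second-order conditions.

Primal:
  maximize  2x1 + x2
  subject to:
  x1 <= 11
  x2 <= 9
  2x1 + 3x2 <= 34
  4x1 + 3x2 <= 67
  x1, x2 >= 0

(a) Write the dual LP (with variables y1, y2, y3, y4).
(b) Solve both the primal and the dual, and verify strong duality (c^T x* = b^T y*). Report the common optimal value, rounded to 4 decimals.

The standard primal-dual pair for 'max c^T x s.t. A x <= b, x >= 0' is:
  Dual:  min b^T y  s.t.  A^T y >= c,  y >= 0.

So the dual LP is:
  minimize  11y1 + 9y2 + 34y3 + 67y4
  subject to:
    y1 + 2y3 + 4y4 >= 2
    y2 + 3y3 + 3y4 >= 1
    y1, y2, y3, y4 >= 0

Solving the primal: x* = (11, 4).
  primal value c^T x* = 26.
Solving the dual: y* = (1.3333, 0, 0.3333, 0).
  dual value b^T y* = 26.
Strong duality: c^T x* = b^T y*. Confirmed.

26


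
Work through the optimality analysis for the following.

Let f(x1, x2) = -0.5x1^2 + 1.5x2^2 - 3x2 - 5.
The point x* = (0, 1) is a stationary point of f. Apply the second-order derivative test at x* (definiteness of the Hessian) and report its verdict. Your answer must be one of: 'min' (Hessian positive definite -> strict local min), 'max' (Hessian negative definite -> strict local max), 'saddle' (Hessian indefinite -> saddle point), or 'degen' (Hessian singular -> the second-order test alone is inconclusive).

Compute the Hessian H = grad^2 f:
  H = [[-1, 0], [0, 3]]
Verify stationarity: grad f(x*) = H x* + g = (0, 0).
Eigenvalues of H: -1, 3.
Eigenvalues have mixed signs, so H is indefinite -> x* is a saddle point.

saddle


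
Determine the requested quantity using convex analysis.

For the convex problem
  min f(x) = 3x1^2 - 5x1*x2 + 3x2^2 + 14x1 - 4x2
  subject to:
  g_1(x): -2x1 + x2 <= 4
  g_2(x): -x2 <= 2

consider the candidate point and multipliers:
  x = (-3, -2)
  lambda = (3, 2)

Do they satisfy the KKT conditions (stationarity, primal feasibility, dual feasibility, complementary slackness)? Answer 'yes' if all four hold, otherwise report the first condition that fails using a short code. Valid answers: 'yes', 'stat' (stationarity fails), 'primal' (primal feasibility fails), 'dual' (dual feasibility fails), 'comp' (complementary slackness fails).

Gradient of f: grad f(x) = Q x + c = (6, -1)
Constraint values g_i(x) = a_i^T x - b_i:
  g_1((-3, -2)) = 0
  g_2((-3, -2)) = 0
Stationarity residual: grad f(x) + sum_i lambda_i a_i = (0, 0)
  -> stationarity OK
Primal feasibility (all g_i <= 0): OK
Dual feasibility (all lambda_i >= 0): OK
Complementary slackness (lambda_i * g_i(x) = 0 for all i): OK

Verdict: yes, KKT holds.

yes


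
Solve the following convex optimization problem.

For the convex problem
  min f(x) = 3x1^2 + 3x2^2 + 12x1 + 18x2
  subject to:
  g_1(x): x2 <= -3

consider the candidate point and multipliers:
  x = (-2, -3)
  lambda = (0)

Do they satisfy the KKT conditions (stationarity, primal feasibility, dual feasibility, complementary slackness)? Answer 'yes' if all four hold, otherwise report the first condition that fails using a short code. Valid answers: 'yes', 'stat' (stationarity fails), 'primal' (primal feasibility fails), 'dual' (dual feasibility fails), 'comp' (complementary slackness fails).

Gradient of f: grad f(x) = Q x + c = (0, 0)
Constraint values g_i(x) = a_i^T x - b_i:
  g_1((-2, -3)) = 0
Stationarity residual: grad f(x) + sum_i lambda_i a_i = (0, 0)
  -> stationarity OK
Primal feasibility (all g_i <= 0): OK
Dual feasibility (all lambda_i >= 0): OK
Complementary slackness (lambda_i * g_i(x) = 0 for all i): OK

Verdict: yes, KKT holds.

yes


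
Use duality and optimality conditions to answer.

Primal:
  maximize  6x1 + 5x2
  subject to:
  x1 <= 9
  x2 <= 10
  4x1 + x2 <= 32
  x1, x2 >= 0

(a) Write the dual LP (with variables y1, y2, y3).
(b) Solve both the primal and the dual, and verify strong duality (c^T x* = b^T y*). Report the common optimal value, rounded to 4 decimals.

The standard primal-dual pair for 'max c^T x s.t. A x <= b, x >= 0' is:
  Dual:  min b^T y  s.t.  A^T y >= c,  y >= 0.

So the dual LP is:
  minimize  9y1 + 10y2 + 32y3
  subject to:
    y1 + 4y3 >= 6
    y2 + y3 >= 5
    y1, y2, y3 >= 0

Solving the primal: x* = (5.5, 10).
  primal value c^T x* = 83.
Solving the dual: y* = (0, 3.5, 1.5).
  dual value b^T y* = 83.
Strong duality: c^T x* = b^T y*. Confirmed.

83


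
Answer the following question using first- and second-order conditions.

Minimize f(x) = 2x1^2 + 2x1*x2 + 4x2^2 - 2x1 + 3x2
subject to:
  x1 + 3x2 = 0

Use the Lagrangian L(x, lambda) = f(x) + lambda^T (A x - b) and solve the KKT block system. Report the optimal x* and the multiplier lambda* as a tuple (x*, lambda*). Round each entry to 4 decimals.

Form the Lagrangian:
  L(x, lambda) = (1/2) x^T Q x + c^T x + lambda^T (A x - b)
Stationarity (grad_x L = 0): Q x + c + A^T lambda = 0.
Primal feasibility: A x = b.

This gives the KKT block system:
  [ Q   A^T ] [ x     ]   [-c ]
  [ A    0  ] [ lambda ] = [ b ]

Solving the linear system:
  x*      = (0.8438, -0.2813)
  lambda* = (-0.8125)
  f(x*)   = -1.2656

x* = (0.8438, -0.2813), lambda* = (-0.8125)


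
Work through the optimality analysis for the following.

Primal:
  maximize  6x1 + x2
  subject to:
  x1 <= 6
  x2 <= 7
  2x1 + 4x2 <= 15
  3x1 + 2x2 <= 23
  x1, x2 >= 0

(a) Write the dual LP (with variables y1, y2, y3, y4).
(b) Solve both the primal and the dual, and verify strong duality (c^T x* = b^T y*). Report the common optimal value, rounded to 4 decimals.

The standard primal-dual pair for 'max c^T x s.t. A x <= b, x >= 0' is:
  Dual:  min b^T y  s.t.  A^T y >= c,  y >= 0.

So the dual LP is:
  minimize  6y1 + 7y2 + 15y3 + 23y4
  subject to:
    y1 + 2y3 + 3y4 >= 6
    y2 + 4y3 + 2y4 >= 1
    y1, y2, y3, y4 >= 0

Solving the primal: x* = (6, 0.75).
  primal value c^T x* = 36.75.
Solving the dual: y* = (5.5, 0, 0.25, 0).
  dual value b^T y* = 36.75.
Strong duality: c^T x* = b^T y*. Confirmed.

36.75


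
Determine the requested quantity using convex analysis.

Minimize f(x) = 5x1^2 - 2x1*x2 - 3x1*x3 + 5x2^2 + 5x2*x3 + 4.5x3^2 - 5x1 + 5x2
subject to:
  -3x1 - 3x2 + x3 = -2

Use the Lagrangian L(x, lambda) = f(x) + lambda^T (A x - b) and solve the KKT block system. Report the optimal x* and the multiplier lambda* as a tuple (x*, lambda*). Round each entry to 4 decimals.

Form the Lagrangian:
  L(x, lambda) = (1/2) x^T Q x + c^T x + lambda^T (A x - b)
Stationarity (grad_x L = 0): Q x + c + A^T lambda = 0.
Primal feasibility: A x = b.

This gives the KKT block system:
  [ Q   A^T ] [ x     ]   [-c ]
  [ A    0  ] [ lambda ] = [ b ]

Solving the linear system:
  x*      = (0.8694, -0.1231, 0.2388)
  lambda* = (1.0746)
  f(x*)   = -1.4067

x* = (0.8694, -0.1231, 0.2388), lambda* = (1.0746)


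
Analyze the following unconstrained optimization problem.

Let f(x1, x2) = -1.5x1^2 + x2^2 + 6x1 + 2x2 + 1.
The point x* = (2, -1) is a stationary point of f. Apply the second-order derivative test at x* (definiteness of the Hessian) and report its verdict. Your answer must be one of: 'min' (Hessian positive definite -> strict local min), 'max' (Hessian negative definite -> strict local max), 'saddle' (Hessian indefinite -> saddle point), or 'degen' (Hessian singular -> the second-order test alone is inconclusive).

Compute the Hessian H = grad^2 f:
  H = [[-3, 0], [0, 2]]
Verify stationarity: grad f(x*) = H x* + g = (0, 0).
Eigenvalues of H: -3, 2.
Eigenvalues have mixed signs, so H is indefinite -> x* is a saddle point.

saddle


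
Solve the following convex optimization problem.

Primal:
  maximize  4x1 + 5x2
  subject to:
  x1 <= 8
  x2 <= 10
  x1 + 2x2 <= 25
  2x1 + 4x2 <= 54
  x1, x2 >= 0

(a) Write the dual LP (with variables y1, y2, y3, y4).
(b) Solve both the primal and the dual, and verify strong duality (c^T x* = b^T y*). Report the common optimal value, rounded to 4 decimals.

The standard primal-dual pair for 'max c^T x s.t. A x <= b, x >= 0' is:
  Dual:  min b^T y  s.t.  A^T y >= c,  y >= 0.

So the dual LP is:
  minimize  8y1 + 10y2 + 25y3 + 54y4
  subject to:
    y1 + y3 + 2y4 >= 4
    y2 + 2y3 + 4y4 >= 5
    y1, y2, y3, y4 >= 0

Solving the primal: x* = (8, 8.5).
  primal value c^T x* = 74.5.
Solving the dual: y* = (1.5, 0, 2.5, 0).
  dual value b^T y* = 74.5.
Strong duality: c^T x* = b^T y*. Confirmed.

74.5


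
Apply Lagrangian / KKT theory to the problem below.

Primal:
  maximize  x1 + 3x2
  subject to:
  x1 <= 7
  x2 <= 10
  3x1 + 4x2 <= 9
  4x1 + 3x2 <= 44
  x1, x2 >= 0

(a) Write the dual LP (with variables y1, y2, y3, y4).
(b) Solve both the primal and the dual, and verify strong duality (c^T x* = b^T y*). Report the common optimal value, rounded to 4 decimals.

The standard primal-dual pair for 'max c^T x s.t. A x <= b, x >= 0' is:
  Dual:  min b^T y  s.t.  A^T y >= c,  y >= 0.

So the dual LP is:
  minimize  7y1 + 10y2 + 9y3 + 44y4
  subject to:
    y1 + 3y3 + 4y4 >= 1
    y2 + 4y3 + 3y4 >= 3
    y1, y2, y3, y4 >= 0

Solving the primal: x* = (0, 2.25).
  primal value c^T x* = 6.75.
Solving the dual: y* = (0, 0, 0.75, 0).
  dual value b^T y* = 6.75.
Strong duality: c^T x* = b^T y*. Confirmed.

6.75


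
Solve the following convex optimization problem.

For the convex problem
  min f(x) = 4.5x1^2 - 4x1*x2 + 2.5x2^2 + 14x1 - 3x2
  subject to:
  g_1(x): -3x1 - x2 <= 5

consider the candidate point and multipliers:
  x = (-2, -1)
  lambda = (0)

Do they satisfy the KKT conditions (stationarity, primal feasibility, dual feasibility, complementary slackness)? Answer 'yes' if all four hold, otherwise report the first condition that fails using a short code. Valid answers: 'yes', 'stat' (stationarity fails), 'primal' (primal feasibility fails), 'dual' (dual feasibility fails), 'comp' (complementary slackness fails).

Gradient of f: grad f(x) = Q x + c = (0, 0)
Constraint values g_i(x) = a_i^T x - b_i:
  g_1((-2, -1)) = 2
Stationarity residual: grad f(x) + sum_i lambda_i a_i = (0, 0)
  -> stationarity OK
Primal feasibility (all g_i <= 0): FAILS
Dual feasibility (all lambda_i >= 0): OK
Complementary slackness (lambda_i * g_i(x) = 0 for all i): OK

Verdict: the first failing condition is primal_feasibility -> primal.

primal


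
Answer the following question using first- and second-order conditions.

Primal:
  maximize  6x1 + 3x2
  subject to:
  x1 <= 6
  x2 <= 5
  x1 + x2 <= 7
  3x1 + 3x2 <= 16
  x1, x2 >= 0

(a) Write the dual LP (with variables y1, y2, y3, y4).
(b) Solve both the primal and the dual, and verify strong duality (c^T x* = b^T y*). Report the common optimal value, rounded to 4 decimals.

The standard primal-dual pair for 'max c^T x s.t. A x <= b, x >= 0' is:
  Dual:  min b^T y  s.t.  A^T y >= c,  y >= 0.

So the dual LP is:
  minimize  6y1 + 5y2 + 7y3 + 16y4
  subject to:
    y1 + y3 + 3y4 >= 6
    y2 + y3 + 3y4 >= 3
    y1, y2, y3, y4 >= 0

Solving the primal: x* = (5.3333, 0).
  primal value c^T x* = 32.
Solving the dual: y* = (0, 0, 0, 2).
  dual value b^T y* = 32.
Strong duality: c^T x* = b^T y*. Confirmed.

32


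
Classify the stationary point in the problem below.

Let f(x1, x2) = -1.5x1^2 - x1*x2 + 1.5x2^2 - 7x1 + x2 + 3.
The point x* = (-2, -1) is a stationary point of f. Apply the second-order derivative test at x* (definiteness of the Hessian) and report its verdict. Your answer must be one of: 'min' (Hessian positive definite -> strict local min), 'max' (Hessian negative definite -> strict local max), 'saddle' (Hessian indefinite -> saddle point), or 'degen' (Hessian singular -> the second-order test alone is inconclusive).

Compute the Hessian H = grad^2 f:
  H = [[-3, -1], [-1, 3]]
Verify stationarity: grad f(x*) = H x* + g = (0, 0).
Eigenvalues of H: -3.1623, 3.1623.
Eigenvalues have mixed signs, so H is indefinite -> x* is a saddle point.

saddle


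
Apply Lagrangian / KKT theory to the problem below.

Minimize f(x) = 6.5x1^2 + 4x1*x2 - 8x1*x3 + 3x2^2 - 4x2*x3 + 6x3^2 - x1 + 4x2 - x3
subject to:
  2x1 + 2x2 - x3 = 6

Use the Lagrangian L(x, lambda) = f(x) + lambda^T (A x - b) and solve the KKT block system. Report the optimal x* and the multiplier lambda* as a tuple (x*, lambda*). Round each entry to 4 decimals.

Form the Lagrangian:
  L(x, lambda) = (1/2) x^T Q x + c^T x + lambda^T (A x - b)
Stationarity (grad_x L = 0): Q x + c + A^T lambda = 0.
Primal feasibility: A x = b.

This gives the KKT block system:
  [ Q   A^T ] [ x     ]   [-c ]
  [ A    0  ] [ lambda ] = [ b ]

Solving the linear system:
  x*      = (1.4403, 2.044, 0.9686)
  lambda* = (-9.0755)
  f(x*)   = 30.1101

x* = (1.4403, 2.044, 0.9686), lambda* = (-9.0755)


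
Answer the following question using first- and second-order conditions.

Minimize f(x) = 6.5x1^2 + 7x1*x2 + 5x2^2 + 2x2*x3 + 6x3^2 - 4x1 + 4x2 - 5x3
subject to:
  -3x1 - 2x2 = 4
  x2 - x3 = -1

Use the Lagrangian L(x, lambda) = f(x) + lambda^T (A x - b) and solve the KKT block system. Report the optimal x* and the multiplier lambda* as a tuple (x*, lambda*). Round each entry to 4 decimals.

Form the Lagrangian:
  L(x, lambda) = (1/2) x^T Q x + c^T x + lambda^T (A x - b)
Stationarity (grad_x L = 0): Q x + c + A^T lambda = 0.
Primal feasibility: A x = b.

This gives the KKT block system:
  [ Q   A^T ] [ x     ]   [-c ]
  [ A    0  ] [ lambda ] = [ b ]

Solving the linear system:
  x*      = (-0.802, -0.797, 0.203)
  lambda* = (-6.6683, -4.1584)
  f(x*)   = 10.7599

x* = (-0.802, -0.797, 0.203), lambda* = (-6.6683, -4.1584)


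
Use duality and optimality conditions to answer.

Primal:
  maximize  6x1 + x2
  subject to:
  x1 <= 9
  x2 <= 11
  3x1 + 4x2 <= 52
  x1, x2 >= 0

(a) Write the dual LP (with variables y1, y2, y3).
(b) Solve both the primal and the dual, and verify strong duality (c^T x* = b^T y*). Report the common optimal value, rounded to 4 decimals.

The standard primal-dual pair for 'max c^T x s.t. A x <= b, x >= 0' is:
  Dual:  min b^T y  s.t.  A^T y >= c,  y >= 0.

So the dual LP is:
  minimize  9y1 + 11y2 + 52y3
  subject to:
    y1 + 3y3 >= 6
    y2 + 4y3 >= 1
    y1, y2, y3 >= 0

Solving the primal: x* = (9, 6.25).
  primal value c^T x* = 60.25.
Solving the dual: y* = (5.25, 0, 0.25).
  dual value b^T y* = 60.25.
Strong duality: c^T x* = b^T y*. Confirmed.

60.25


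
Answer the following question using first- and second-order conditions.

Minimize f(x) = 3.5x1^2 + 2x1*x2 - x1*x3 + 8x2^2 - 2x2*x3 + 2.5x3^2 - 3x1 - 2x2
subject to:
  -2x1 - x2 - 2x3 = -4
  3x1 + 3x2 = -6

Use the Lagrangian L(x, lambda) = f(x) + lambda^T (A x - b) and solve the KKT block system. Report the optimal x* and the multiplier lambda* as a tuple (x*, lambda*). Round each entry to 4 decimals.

Form the Lagrangian:
  L(x, lambda) = (1/2) x^T Q x + c^T x + lambda^T (A x - b)
Stationarity (grad_x L = 0): Q x + c + A^T lambda = 0.
Primal feasibility: A x = b.

This gives the KKT block system:
  [ Q   A^T ] [ x     ]   [-c ]
  [ A    0  ] [ lambda ] = [ b ]

Solving the linear system:
  x*      = (-1.0649, -0.9351, 3.5325)
  lambda* = (10.2987, 12.1515)
  f(x*)   = 59.5844

x* = (-1.0649, -0.9351, 3.5325), lambda* = (10.2987, 12.1515)


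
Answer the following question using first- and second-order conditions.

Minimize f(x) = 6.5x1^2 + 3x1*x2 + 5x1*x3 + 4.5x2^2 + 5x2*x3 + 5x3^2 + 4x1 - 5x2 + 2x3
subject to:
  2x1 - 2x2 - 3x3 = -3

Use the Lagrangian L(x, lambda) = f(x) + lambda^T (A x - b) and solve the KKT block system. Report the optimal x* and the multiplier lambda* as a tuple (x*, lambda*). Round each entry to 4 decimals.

Form the Lagrangian:
  L(x, lambda) = (1/2) x^T Q x + c^T x + lambda^T (A x - b)
Stationarity (grad_x L = 0): Q x + c + A^T lambda = 0.
Primal feasibility: A x = b.

This gives the KKT block system:
  [ Q   A^T ] [ x     ]   [-c ]
  [ A    0  ] [ lambda ] = [ b ]

Solving the linear system:
  x*      = (-0.6426, 1.0434, -0.124)
  lambda* = (0.9215)
  f(x*)   = -2.6353

x* = (-0.6426, 1.0434, -0.124), lambda* = (0.9215)


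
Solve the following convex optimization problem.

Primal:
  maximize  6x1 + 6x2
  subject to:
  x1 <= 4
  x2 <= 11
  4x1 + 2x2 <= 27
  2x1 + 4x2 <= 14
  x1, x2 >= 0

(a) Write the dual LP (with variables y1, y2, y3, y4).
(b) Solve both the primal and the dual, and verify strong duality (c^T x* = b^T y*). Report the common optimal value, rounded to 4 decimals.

The standard primal-dual pair for 'max c^T x s.t. A x <= b, x >= 0' is:
  Dual:  min b^T y  s.t.  A^T y >= c,  y >= 0.

So the dual LP is:
  minimize  4y1 + 11y2 + 27y3 + 14y4
  subject to:
    y1 + 4y3 + 2y4 >= 6
    y2 + 2y3 + 4y4 >= 6
    y1, y2, y3, y4 >= 0

Solving the primal: x* = (4, 1.5).
  primal value c^T x* = 33.
Solving the dual: y* = (3, 0, 0, 1.5).
  dual value b^T y* = 33.
Strong duality: c^T x* = b^T y*. Confirmed.

33


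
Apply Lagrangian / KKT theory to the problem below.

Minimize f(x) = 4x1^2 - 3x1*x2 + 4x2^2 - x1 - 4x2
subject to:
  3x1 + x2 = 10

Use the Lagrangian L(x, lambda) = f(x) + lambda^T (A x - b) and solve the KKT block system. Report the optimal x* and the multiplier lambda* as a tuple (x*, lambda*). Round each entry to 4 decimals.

Form the Lagrangian:
  L(x, lambda) = (1/2) x^T Q x + c^T x + lambda^T (A x - b)
Stationarity (grad_x L = 0): Q x + c + A^T lambda = 0.
Primal feasibility: A x = b.

This gives the KKT block system:
  [ Q   A^T ] [ x     ]   [-c ]
  [ A    0  ] [ lambda ] = [ b ]

Solving the linear system:
  x*      = (2.6429, 2.0714)
  lambda* = (-4.6429)
  f(x*)   = 17.75

x* = (2.6429, 2.0714), lambda* = (-4.6429)


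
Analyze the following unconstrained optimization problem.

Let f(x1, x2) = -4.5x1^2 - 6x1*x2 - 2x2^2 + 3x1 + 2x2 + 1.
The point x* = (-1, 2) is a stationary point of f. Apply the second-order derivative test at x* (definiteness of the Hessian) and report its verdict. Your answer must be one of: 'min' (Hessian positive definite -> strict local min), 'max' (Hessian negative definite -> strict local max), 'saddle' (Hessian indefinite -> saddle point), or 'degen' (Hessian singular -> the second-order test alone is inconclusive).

Compute the Hessian H = grad^2 f:
  H = [[-9, -6], [-6, -4]]
Verify stationarity: grad f(x*) = H x* + g = (0, 0).
Eigenvalues of H: -13, 0.
H has a zero eigenvalue (singular; negative semidefinite but not definite), so H is neither positive definite, negative definite, nor indefinite. The second-order test alone is inconclusive -> degen.
(Indeed, f is constant along the null direction of H through x*, so x* is not a strict local extremum.)

degen


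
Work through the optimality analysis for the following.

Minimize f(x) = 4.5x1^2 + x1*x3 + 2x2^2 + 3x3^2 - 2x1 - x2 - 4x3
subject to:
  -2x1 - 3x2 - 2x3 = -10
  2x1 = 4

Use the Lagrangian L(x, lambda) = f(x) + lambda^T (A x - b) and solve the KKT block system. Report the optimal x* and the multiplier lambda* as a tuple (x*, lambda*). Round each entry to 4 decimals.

Form the Lagrangian:
  L(x, lambda) = (1/2) x^T Q x + c^T x + lambda^T (A x - b)
Stationarity (grad_x L = 0): Q x + c + A^T lambda = 0.
Primal feasibility: A x = b.

This gives the KKT block system:
  [ Q   A^T ] [ x     ]   [-c ]
  [ A    0  ] [ lambda ] = [ b ]

Solving the linear system:
  x*      = (2, 1.4286, 0.8571)
  lambda* = (1.5714, -6.8571)
  f(x*)   = 17.1429

x* = (2, 1.4286, 0.8571), lambda* = (1.5714, -6.8571)


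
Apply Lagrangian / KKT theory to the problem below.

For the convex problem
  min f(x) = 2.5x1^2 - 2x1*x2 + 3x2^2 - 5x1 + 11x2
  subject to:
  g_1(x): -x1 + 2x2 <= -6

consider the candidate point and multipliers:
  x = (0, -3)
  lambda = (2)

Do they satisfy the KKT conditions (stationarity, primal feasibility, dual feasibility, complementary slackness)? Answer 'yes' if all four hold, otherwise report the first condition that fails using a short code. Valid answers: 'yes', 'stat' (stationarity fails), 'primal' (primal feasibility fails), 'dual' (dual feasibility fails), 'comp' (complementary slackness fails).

Gradient of f: grad f(x) = Q x + c = (1, -7)
Constraint values g_i(x) = a_i^T x - b_i:
  g_1((0, -3)) = 0
Stationarity residual: grad f(x) + sum_i lambda_i a_i = (-1, -3)
  -> stationarity FAILS
Primal feasibility (all g_i <= 0): OK
Dual feasibility (all lambda_i >= 0): OK
Complementary slackness (lambda_i * g_i(x) = 0 for all i): OK

Verdict: the first failing condition is stationarity -> stat.

stat


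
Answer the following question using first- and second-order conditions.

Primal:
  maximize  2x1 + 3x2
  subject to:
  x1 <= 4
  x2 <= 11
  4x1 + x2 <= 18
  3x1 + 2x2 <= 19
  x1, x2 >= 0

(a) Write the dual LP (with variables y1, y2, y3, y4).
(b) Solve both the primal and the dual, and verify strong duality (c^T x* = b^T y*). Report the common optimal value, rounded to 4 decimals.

The standard primal-dual pair for 'max c^T x s.t. A x <= b, x >= 0' is:
  Dual:  min b^T y  s.t.  A^T y >= c,  y >= 0.

So the dual LP is:
  minimize  4y1 + 11y2 + 18y3 + 19y4
  subject to:
    y1 + 4y3 + 3y4 >= 2
    y2 + y3 + 2y4 >= 3
    y1, y2, y3, y4 >= 0

Solving the primal: x* = (0, 9.5).
  primal value c^T x* = 28.5.
Solving the dual: y* = (0, 0, 0, 1.5).
  dual value b^T y* = 28.5.
Strong duality: c^T x* = b^T y*. Confirmed.

28.5


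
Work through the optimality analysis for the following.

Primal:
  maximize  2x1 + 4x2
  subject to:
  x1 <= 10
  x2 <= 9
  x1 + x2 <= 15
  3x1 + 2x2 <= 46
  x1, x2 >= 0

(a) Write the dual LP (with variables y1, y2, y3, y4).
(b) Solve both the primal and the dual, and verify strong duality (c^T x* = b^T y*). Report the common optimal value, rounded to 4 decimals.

The standard primal-dual pair for 'max c^T x s.t. A x <= b, x >= 0' is:
  Dual:  min b^T y  s.t.  A^T y >= c,  y >= 0.

So the dual LP is:
  minimize  10y1 + 9y2 + 15y3 + 46y4
  subject to:
    y1 + y3 + 3y4 >= 2
    y2 + y3 + 2y4 >= 4
    y1, y2, y3, y4 >= 0

Solving the primal: x* = (6, 9).
  primal value c^T x* = 48.
Solving the dual: y* = (0, 2, 2, 0).
  dual value b^T y* = 48.
Strong duality: c^T x* = b^T y*. Confirmed.

48


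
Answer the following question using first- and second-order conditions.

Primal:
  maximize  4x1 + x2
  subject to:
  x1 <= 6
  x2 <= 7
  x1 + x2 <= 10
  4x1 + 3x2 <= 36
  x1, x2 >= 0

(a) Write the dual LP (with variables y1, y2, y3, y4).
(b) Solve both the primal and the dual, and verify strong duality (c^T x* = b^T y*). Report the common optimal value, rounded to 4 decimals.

The standard primal-dual pair for 'max c^T x s.t. A x <= b, x >= 0' is:
  Dual:  min b^T y  s.t.  A^T y >= c,  y >= 0.

So the dual LP is:
  minimize  6y1 + 7y2 + 10y3 + 36y4
  subject to:
    y1 + y3 + 4y4 >= 4
    y2 + y3 + 3y4 >= 1
    y1, y2, y3, y4 >= 0

Solving the primal: x* = (6, 4).
  primal value c^T x* = 28.
Solving the dual: y* = (2.6667, 0, 0, 0.3333).
  dual value b^T y* = 28.
Strong duality: c^T x* = b^T y*. Confirmed.

28


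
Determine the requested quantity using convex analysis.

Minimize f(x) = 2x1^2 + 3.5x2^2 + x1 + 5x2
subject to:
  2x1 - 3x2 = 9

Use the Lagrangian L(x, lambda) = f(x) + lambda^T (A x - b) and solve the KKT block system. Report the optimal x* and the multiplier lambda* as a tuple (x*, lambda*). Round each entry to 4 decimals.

Form the Lagrangian:
  L(x, lambda) = (1/2) x^T Q x + c^T x + lambda^T (A x - b)
Stationarity (grad_x L = 0): Q x + c + A^T lambda = 0.
Primal feasibility: A x = b.

This gives the KKT block system:
  [ Q   A^T ] [ x     ]   [-c ]
  [ A    0  ] [ lambda ] = [ b ]

Solving the linear system:
  x*      = (1.3594, -2.0938)
  lambda* = (-3.2188)
  f(x*)   = 9.9297

x* = (1.3594, -2.0938), lambda* = (-3.2188)


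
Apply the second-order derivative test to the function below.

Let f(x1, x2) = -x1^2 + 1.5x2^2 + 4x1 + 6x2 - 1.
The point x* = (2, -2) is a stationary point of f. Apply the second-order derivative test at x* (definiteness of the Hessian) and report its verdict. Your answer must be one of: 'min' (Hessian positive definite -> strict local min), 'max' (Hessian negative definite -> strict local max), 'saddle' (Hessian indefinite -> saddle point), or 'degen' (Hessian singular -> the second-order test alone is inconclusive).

Compute the Hessian H = grad^2 f:
  H = [[-2, 0], [0, 3]]
Verify stationarity: grad f(x*) = H x* + g = (0, 0).
Eigenvalues of H: -2, 3.
Eigenvalues have mixed signs, so H is indefinite -> x* is a saddle point.

saddle


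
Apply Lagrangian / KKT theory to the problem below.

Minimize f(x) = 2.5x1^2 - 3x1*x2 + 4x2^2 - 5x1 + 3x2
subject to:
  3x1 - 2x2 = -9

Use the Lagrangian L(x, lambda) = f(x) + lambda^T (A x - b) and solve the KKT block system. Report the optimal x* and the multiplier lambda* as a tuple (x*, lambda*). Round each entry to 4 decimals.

Form the Lagrangian:
  L(x, lambda) = (1/2) x^T Q x + c^T x + lambda^T (A x - b)
Stationarity (grad_x L = 0): Q x + c + A^T lambda = 0.
Primal feasibility: A x = b.

This gives the KKT block system:
  [ Q   A^T ] [ x     ]   [-c ]
  [ A    0  ] [ lambda ] = [ b ]

Solving the linear system:
  x*      = (-2.8571, 0.2143)
  lambda* = (6.6429)
  f(x*)   = 37.3571

x* = (-2.8571, 0.2143), lambda* = (6.6429)


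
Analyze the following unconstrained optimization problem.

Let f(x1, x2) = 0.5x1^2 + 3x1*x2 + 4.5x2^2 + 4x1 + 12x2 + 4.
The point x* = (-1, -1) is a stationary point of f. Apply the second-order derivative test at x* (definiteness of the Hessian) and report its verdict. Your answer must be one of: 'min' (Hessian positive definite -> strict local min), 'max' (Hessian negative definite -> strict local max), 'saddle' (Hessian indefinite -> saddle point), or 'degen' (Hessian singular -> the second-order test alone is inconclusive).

Compute the Hessian H = grad^2 f:
  H = [[1, 3], [3, 9]]
Verify stationarity: grad f(x*) = H x* + g = (0, 0).
Eigenvalues of H: 0, 10.
H has a zero eigenvalue (singular; positive semidefinite but not definite), so H is neither positive definite, negative definite, nor indefinite. The second-order test alone is inconclusive -> degen.
(Indeed, f is constant along the null direction of H through x*, so x* is not a strict local extremum.)

degen


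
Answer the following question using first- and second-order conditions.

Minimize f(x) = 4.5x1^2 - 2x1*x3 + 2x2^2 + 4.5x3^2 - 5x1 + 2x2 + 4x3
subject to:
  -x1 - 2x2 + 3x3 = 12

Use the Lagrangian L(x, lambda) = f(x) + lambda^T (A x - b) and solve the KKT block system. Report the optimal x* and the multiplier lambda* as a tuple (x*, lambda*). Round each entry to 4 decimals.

Form the Lagrangian:
  L(x, lambda) = (1/2) x^T Q x + c^T x + lambda^T (A x - b)
Stationarity (grad_x L = 0): Q x + c + A^T lambda = 0.
Primal feasibility: A x = b.

This gives the KKT block system:
  [ Q   A^T ] [ x     ]   [-c ]
  [ A    0  ] [ lambda ] = [ b ]

Solving the linear system:
  x*      = (0.2387, -3.6032, 1.6774)
  lambda* = (-6.2065)
  f(x*)   = 36.3935

x* = (0.2387, -3.6032, 1.6774), lambda* = (-6.2065)


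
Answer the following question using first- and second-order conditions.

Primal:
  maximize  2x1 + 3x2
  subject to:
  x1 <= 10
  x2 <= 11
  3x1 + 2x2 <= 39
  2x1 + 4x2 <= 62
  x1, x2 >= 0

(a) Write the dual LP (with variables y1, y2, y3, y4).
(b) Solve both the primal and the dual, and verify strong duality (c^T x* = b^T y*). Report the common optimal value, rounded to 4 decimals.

The standard primal-dual pair for 'max c^T x s.t. A x <= b, x >= 0' is:
  Dual:  min b^T y  s.t.  A^T y >= c,  y >= 0.

So the dual LP is:
  minimize  10y1 + 11y2 + 39y3 + 62y4
  subject to:
    y1 + 3y3 + 2y4 >= 2
    y2 + 2y3 + 4y4 >= 3
    y1, y2, y3, y4 >= 0

Solving the primal: x* = (5.6667, 11).
  primal value c^T x* = 44.3333.
Solving the dual: y* = (0, 1.6667, 0.6667, 0).
  dual value b^T y* = 44.3333.
Strong duality: c^T x* = b^T y*. Confirmed.

44.3333


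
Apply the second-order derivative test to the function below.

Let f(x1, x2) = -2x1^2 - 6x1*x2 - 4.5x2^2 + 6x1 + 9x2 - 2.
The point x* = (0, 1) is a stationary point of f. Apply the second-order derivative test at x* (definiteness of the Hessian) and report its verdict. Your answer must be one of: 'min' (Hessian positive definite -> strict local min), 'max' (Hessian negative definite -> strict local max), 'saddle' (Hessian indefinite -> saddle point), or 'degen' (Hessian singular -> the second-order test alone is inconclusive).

Compute the Hessian H = grad^2 f:
  H = [[-4, -6], [-6, -9]]
Verify stationarity: grad f(x*) = H x* + g = (0, 0).
Eigenvalues of H: -13, 0.
H has a zero eigenvalue (singular; negative semidefinite but not definite), so H is neither positive definite, negative definite, nor indefinite. The second-order test alone is inconclusive -> degen.
(Indeed, f is constant along the null direction of H through x*, so x* is not a strict local extremum.)

degen


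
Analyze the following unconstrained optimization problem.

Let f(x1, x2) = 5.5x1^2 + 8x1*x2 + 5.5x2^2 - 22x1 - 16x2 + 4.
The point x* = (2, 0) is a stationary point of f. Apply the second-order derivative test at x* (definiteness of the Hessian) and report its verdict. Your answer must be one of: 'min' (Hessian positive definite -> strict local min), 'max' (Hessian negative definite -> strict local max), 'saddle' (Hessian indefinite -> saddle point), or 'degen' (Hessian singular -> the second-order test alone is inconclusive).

Compute the Hessian H = grad^2 f:
  H = [[11, 8], [8, 11]]
Verify stationarity: grad f(x*) = H x* + g = (0, 0).
Eigenvalues of H: 3, 19.
Both eigenvalues > 0, so H is positive definite -> x* is a strict local min.

min


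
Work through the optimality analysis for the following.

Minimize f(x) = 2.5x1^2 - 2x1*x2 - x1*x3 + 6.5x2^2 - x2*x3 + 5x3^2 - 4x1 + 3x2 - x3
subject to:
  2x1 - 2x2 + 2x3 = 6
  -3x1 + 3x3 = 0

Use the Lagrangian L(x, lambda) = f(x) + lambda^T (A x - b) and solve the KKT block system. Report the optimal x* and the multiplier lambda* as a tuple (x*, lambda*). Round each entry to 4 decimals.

Form the Lagrangian:
  L(x, lambda) = (1/2) x^T Q x + c^T x + lambda^T (A x - b)
Stationarity (grad_x L = 0): Q x + c + A^T lambda = 0.
Primal feasibility: A x = b.

This gives the KKT block system:
  [ Q   A^T ] [ x     ]   [-c ]
  [ A    0  ] [ lambda ] = [ b ]

Solving the linear system:
  x*      = (1.283, -0.434, 1.283)
  lambda* = (-3.2453, -1.4969)
  f(x*)   = 5.8774

x* = (1.283, -0.434, 1.283), lambda* = (-3.2453, -1.4969)


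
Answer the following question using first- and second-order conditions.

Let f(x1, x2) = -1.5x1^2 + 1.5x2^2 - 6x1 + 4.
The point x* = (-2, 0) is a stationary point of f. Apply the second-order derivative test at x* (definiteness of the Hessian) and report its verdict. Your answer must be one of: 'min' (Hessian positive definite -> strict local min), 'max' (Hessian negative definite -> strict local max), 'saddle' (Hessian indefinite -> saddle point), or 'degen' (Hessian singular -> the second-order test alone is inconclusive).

Compute the Hessian H = grad^2 f:
  H = [[-3, 0], [0, 3]]
Verify stationarity: grad f(x*) = H x* + g = (0, 0).
Eigenvalues of H: -3, 3.
Eigenvalues have mixed signs, so H is indefinite -> x* is a saddle point.

saddle
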